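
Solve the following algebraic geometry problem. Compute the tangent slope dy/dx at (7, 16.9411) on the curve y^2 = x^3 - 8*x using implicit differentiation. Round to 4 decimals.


Using implicit differentiation of y^2 = x^3 - 8*x:
2y * dy/dx = 3x^2 - 8
dy/dx = (3x^2 - 8)/(2y)
Numerator: 3*7^2 - 8 = 139
Denominator: 2*16.9411 = 33.8822
dy/dx = 139/33.8822 = 4.1024

4.1024


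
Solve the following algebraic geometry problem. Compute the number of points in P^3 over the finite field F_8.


P^3(F_8) has (q^(n+1) - 1)/(q - 1) points.
= 8^3 + 8^2 + 8^1 + 8^0
= 512 + 64 + 8 + 1
= 585

585


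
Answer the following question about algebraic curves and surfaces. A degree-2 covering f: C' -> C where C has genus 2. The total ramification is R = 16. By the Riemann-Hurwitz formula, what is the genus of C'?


Riemann-Hurwitz formula: 2g' - 2 = d(2g - 2) + R
Given: d = 2, g = 2, R = 16
2g' - 2 = 2*(2*2 - 2) + 16
2g' - 2 = 2*2 + 16
2g' - 2 = 4 + 16 = 20
2g' = 22
g' = 11

11


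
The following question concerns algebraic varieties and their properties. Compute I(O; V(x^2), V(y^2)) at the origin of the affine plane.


The intersection multiplicity of V(x^a) and V(y^b) at the origin is:
I(O; V(x^2), V(y^2)) = dim_k(k[x,y]/(x^2, y^2))
A basis for k[x,y]/(x^2, y^2) is the set of monomials x^i * y^j
where 0 <= i < 2 and 0 <= j < 2.
The number of such monomials is 2 * 2 = 4

4


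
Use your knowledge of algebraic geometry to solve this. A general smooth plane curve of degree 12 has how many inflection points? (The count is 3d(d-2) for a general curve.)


For a general smooth plane curve C of degree d, the inflection points are
the intersection of C with its Hessian curve, which has degree 3(d-2).
By Bezout, the total intersection number is d * 3(d-2) = 12 * 30 = 360.
For a general curve every flex is ordinary, so each contributes
multiplicity 1 to C·Hess(C), and the number of distinct inflection
points is 3d(d-2).
Inflection points = 3*12*(12-2) = 3*12*10 = 360

360


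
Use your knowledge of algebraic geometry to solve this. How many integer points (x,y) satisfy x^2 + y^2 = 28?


Systematically check integer values of x where x^2 <= 28.
For each valid x, check if 28 - x^2 is a perfect square.
Total integer solutions found: 0

0


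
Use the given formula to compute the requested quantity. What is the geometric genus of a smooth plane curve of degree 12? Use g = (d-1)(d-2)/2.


Using the genus formula for smooth plane curves:
g = (d-1)(d-2)/2
g = (12-1)(12-2)/2
g = 11*10/2
g = 110/2 = 55

55


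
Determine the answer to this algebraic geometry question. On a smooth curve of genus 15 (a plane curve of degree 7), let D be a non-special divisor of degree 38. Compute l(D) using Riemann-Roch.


First, compute the genus of a smooth plane curve of degree 7:
g = (d-1)(d-2)/2 = (7-1)(7-2)/2 = 15
For a non-special divisor D (i.e., h^1(D) = 0), Riemann-Roch gives:
l(D) = deg(D) - g + 1
Since deg(D) = 38 >= 2g - 1 = 29, D is non-special.
l(D) = 38 - 15 + 1 = 24

24


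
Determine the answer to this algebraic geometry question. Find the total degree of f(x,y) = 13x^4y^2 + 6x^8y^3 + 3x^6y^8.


Examine each term for its total degree (sum of exponents).
  Term '13x^4y^2' has total degree 4+2 = 6.
  Term '6x^8y^3' has total degree 8+3 = 11.
  Term '3x^6y^8' has total degree 6+8 = 14.
The maximum total degree among all terms is 14.

14


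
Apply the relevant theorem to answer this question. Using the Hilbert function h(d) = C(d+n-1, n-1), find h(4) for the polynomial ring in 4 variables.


The Hilbert function for the polynomial ring in 4 variables is:
h(d) = C(d+n-1, n-1)
h(4) = C(4+4-1, 4-1) = C(7, 3)
= 7! / (3! * 4!)
= 35

35


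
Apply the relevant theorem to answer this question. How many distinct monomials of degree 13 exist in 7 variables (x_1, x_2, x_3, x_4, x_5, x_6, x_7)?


The number of degree-13 monomials in 7 variables is C(d+n-1, n-1).
= C(13+7-1, 7-1) = C(19, 6)
= 27132

27132


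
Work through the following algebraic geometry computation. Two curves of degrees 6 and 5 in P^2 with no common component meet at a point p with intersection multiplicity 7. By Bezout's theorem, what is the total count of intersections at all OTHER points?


By Bezout's theorem, the total intersection number is d1 * d2.
Total = 6 * 5 = 30
Intersection multiplicity at p = 7
Remaining intersections = 30 - 7 = 23

23


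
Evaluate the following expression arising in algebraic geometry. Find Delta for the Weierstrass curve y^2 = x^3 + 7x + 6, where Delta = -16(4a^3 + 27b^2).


Compute each component:
4a^3 = 4*7^3 = 4*343 = 1372
27b^2 = 27*6^2 = 27*36 = 972
4a^3 + 27b^2 = 1372 + 972 = 2344
Delta = -16*2344 = -37504

-37504


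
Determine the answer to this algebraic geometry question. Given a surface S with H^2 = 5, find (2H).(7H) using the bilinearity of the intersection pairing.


Using bilinearity of the intersection pairing on a surface S:
(aH).(bH) = ab * (H.H)
We have H^2 = 5.
D.E = (2H).(7H) = 2*7*5
= 14*5
= 70

70


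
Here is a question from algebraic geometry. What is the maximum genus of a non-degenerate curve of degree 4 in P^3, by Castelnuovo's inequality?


Castelnuovo's bound: write d - 1 = m(r-1) + epsilon with 0 <= epsilon < r-1.
d - 1 = 4 - 1 = 3
r - 1 = 3 - 1 = 2
3 = 1*2 + 1, so m = 1, epsilon = 1
pi(d, r) = m(m-1)(r-1)/2 + m*epsilon
= 1*0*2/2 + 1*1
= 0/2 + 1
= 0 + 1 = 1

1


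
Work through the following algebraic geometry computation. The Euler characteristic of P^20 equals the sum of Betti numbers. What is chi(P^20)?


The complex projective space P^20 has one cell in each even real dimension 0, 2, ..., 40.
The cohomology groups are H^{2k}(P^20) = Z for k = 0,...,20, and 0 otherwise.
Euler characteristic = sum of Betti numbers = 1 per even-dimensional cohomology group.
chi(P^20) = 20 + 1 = 21

21


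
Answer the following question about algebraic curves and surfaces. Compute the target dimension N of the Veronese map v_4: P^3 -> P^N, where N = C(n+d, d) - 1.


The Veronese embedding v_d: P^n -> P^N maps each point to all
degree-d monomials in n+1 homogeneous coordinates.
N = C(n+d, d) - 1
N = C(3+4, 4) - 1
N = C(7, 4) - 1
C(7, 4) = 35
N = 35 - 1 = 34

34


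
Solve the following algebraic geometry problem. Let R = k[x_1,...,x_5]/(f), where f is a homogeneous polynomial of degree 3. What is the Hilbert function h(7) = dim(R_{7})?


For R = k[x_1,...,x_n]/(f) with f homogeneous of degree e:
The Hilbert series is (1 - t^e)/(1 - t)^n.
So h(d) = C(d+n-1, n-1) - C(d-e+n-1, n-1) for d >= e.
With n=5, e=3, d=7:
C(7+5-1, 5-1) = C(11, 4) = 330
C(7-3+5-1, 5-1) = C(8, 4) = 70
h(7) = 330 - 70 = 260

260


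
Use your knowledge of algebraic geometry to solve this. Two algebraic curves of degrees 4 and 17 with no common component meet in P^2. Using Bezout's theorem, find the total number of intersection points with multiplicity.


Bezout's theorem states the intersection count equals the product of degrees.
Intersection count = 4 * 17 = 68

68


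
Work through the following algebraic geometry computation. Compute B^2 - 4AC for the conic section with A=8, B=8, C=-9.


The discriminant of a conic Ax^2 + Bxy + Cy^2 + ... = 0 is B^2 - 4AC.
B^2 = 8^2 = 64
4AC = 4*8*(-9) = -288
Discriminant = 64 + 288 = 352

352


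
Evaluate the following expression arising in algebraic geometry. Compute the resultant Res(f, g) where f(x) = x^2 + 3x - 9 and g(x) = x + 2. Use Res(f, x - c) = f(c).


For Res(f, x - c), we evaluate f at x = c.
f(-2) = (-2)^2 + 3*(-2) - 9
= 4 - 6 - 9
= -2 - 9 = -11
Res(f, g) = -11

-11


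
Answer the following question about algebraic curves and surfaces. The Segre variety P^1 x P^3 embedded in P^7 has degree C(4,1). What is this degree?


The degree of the Segre variety P^1 x P^3 is C(m+n, m).
= C(4, 1)
= 4

4


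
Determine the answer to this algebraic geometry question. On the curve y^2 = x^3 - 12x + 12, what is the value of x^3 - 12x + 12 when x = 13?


Compute x^3 - 12x + 12 at x = 13:
x^3 = 13^3 = 2197
(-12)*x = (-12)*13 = -156
Sum: 2197 - 156 + 12 = 2053

2053


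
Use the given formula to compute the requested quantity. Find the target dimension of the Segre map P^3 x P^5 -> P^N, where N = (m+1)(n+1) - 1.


The Segre embedding maps P^m x P^n into P^N via
all products of coordinates from each factor.
N = (m+1)(n+1) - 1
N = (3+1)(5+1) - 1
N = 4*6 - 1
N = 24 - 1 = 23

23


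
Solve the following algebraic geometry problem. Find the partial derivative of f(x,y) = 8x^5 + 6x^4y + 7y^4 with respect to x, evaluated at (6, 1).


df/dx = 5*8*x^4 + 4*6*x^3*y
At (6,1): 5*8*6^4 + 4*6*6^3*1
= 51840 + 5184
= 57024

57024


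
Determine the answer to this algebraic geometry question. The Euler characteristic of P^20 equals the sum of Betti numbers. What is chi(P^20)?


The complex projective space P^20 has one cell in each even real dimension 0, 2, ..., 40.
The cohomology groups are H^{2k}(P^20) = Z for k = 0,...,20, and 0 otherwise.
Euler characteristic = sum of Betti numbers = 1 per even-dimensional cohomology group.
chi(P^20) = 20 + 1 = 21

21


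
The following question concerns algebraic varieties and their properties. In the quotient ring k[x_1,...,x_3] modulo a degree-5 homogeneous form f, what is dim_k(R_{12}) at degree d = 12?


For R = k[x_1,...,x_n]/(f) with f homogeneous of degree e:
The Hilbert series is (1 - t^e)/(1 - t)^n.
So h(d) = C(d+n-1, n-1) - C(d-e+n-1, n-1) for d >= e.
With n=3, e=5, d=12:
C(12+3-1, 3-1) = C(14, 2) = 91
C(12-5+3-1, 3-1) = C(9, 2) = 36
h(12) = 91 - 36 = 55

55


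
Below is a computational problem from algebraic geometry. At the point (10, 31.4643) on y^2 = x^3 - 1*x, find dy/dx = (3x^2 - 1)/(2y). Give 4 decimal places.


Using implicit differentiation of y^2 = x^3 - 1*x:
2y * dy/dx = 3x^2 - 1
dy/dx = (3x^2 - 1)/(2y)
Numerator: 3*10^2 - 1 = 299
Denominator: 2*31.4643 = 62.9286
dy/dx = 299/62.9286 = 4.7514

4.7514


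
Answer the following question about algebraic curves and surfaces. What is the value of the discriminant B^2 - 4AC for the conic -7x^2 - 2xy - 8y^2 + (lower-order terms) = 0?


The discriminant of a conic Ax^2 + Bxy + Cy^2 + ... = 0 is B^2 - 4AC.
B^2 = (-2)^2 = 4
4AC = 4*(-7)*(-8) = 224
Discriminant = 4 - 224 = -220

-220


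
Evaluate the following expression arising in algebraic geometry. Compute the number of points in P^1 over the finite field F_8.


P^1(F_8) has (q^(n+1) - 1)/(q - 1) points.
= 8^1 + 8^0
= 8 + 1
= 9

9


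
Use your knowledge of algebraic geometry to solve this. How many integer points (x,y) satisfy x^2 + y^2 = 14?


Systematically check integer values of x where x^2 <= 14.
For each valid x, check if 14 - x^2 is a perfect square.
Total integer solutions found: 0

0


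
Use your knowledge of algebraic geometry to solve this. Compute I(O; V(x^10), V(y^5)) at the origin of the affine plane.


The intersection multiplicity of V(x^a) and V(y^b) at the origin is:
I(O; V(x^10), V(y^5)) = dim_k(k[x,y]/(x^10, y^5))
A basis for k[x,y]/(x^10, y^5) is the set of monomials x^i * y^j
where 0 <= i < 10 and 0 <= j < 5.
The number of such monomials is 10 * 5 = 50

50


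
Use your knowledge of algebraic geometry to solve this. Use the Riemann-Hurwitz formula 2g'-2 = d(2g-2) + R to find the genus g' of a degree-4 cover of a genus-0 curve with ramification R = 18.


Riemann-Hurwitz formula: 2g' - 2 = d(2g - 2) + R
Given: d = 4, g = 0, R = 18
2g' - 2 = 4*(2*0 - 2) + 18
2g' - 2 = 4*(-2) + 18
2g' - 2 = -8 + 18 = 10
2g' = 12
g' = 6

6


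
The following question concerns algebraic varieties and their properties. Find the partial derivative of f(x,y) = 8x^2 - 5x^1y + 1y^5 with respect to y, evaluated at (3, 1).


df/dy = (-5)*x^1 + 5*1*y^4
At (3,1): (-5)*3^1 + 5*1*1^4
= -15 + 5
= -10

-10


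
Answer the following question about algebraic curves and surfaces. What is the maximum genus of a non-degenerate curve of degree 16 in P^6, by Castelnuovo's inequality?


Castelnuovo's bound: write d - 1 = m(r-1) + epsilon with 0 <= epsilon < r-1.
d - 1 = 16 - 1 = 15
r - 1 = 6 - 1 = 5
15 = 3*5 + 0, so m = 3, epsilon = 0
pi(d, r) = m(m-1)(r-1)/2 + m*epsilon
= 3*2*5/2 + 3*0
= 30/2 + 0
= 15 + 0 = 15

15


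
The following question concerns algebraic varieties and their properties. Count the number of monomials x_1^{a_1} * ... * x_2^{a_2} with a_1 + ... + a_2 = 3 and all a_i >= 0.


The number of degree-3 monomials in 2 variables is C(d+n-1, n-1).
= C(3+2-1, 2-1) = C(4, 1)
= 4

4


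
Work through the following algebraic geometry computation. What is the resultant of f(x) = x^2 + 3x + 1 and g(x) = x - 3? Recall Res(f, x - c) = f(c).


For Res(f, x - c), we evaluate f at x = c.
f(3) = 3^2 + 3*3 + 1
= 9 + 9 + 1
= 18 + 1 = 19
Res(f, g) = 19

19


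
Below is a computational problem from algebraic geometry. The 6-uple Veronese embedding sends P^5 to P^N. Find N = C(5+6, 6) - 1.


The Veronese embedding v_d: P^n -> P^N maps each point to all
degree-d monomials in n+1 homogeneous coordinates.
N = C(n+d, d) - 1
N = C(5+6, 6) - 1
N = C(11, 6) - 1
C(11, 6) = 462
N = 462 - 1 = 461

461


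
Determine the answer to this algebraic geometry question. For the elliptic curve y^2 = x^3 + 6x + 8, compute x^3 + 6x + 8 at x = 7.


Compute x^3 + 6x + 8 at x = 7:
x^3 = 7^3 = 343
6*x = 6*7 = 42
Sum: 343 + 42 + 8 = 393

393


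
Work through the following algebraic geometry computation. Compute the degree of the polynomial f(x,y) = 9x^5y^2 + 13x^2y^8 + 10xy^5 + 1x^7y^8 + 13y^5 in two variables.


Examine each term for its total degree (sum of exponents).
  Term '9x^5y^2' has total degree 5+2 = 7.
  Term '13x^2y^8' has total degree 2+8 = 10.
  Term '10xy^5' has total degree 1+5 = 6.
  Term '1x^7y^8' has total degree 7+8 = 15.
  Term '13y^5' has total degree 0+5 = 5.
The maximum total degree among all terms is 15.

15


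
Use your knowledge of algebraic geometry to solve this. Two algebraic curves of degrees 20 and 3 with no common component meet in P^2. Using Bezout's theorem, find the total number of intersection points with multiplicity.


Bezout's theorem states the intersection count equals the product of degrees.
Intersection count = 20 * 3 = 60

60


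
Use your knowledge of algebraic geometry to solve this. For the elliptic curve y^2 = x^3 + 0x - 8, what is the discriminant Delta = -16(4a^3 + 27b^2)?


Compute each component:
4a^3 = 4*0^3 = 4*0 = 0
27b^2 = 27*(-8)^2 = 27*64 = 1728
4a^3 + 27b^2 = 0 + 1728 = 1728
Delta = -16*1728 = -27648

-27648


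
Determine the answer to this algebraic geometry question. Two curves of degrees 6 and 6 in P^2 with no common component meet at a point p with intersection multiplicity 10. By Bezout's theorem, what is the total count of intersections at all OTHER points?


By Bezout's theorem, the total intersection number is d1 * d2.
Total = 6 * 6 = 36
Intersection multiplicity at p = 10
Remaining intersections = 36 - 10 = 26

26


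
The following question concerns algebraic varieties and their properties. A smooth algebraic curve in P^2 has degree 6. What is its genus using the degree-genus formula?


Using the genus formula for smooth plane curves:
g = (d-1)(d-2)/2
g = (6-1)(6-2)/2
g = 5*4/2
g = 20/2 = 10

10


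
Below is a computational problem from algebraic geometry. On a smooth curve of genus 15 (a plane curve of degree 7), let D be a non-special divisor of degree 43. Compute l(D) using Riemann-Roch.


First, compute the genus of a smooth plane curve of degree 7:
g = (d-1)(d-2)/2 = (7-1)(7-2)/2 = 15
For a non-special divisor D (i.e., h^1(D) = 0), Riemann-Roch gives:
l(D) = deg(D) - g + 1
Since deg(D) = 43 >= 2g - 1 = 29, D is non-special.
l(D) = 43 - 15 + 1 = 29

29


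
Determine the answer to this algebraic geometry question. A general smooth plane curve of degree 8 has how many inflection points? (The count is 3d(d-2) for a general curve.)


For a general smooth plane curve C of degree d, the inflection points are
the intersection of C with its Hessian curve, which has degree 3(d-2).
By Bezout, the total intersection number is d * 3(d-2) = 8 * 18 = 144.
For a general curve every flex is ordinary, so each contributes
multiplicity 1 to C·Hess(C), and the number of distinct inflection
points is 3d(d-2).
Inflection points = 3*8*(8-2) = 3*8*6 = 144

144


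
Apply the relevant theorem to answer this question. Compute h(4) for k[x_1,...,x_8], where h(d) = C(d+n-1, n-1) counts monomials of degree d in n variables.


The Hilbert function for the polynomial ring in 8 variables is:
h(d) = C(d+n-1, n-1)
h(4) = C(4+8-1, 8-1) = C(11, 7)
= 11! / (7! * 4!)
= 330

330


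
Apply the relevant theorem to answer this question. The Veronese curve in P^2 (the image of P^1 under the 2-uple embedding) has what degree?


The rational normal curve in P^2 is the image of P^1 under the 2-uple Veronese.
A general hyperplane in P^2 pulls back to a degree-2 form on P^1, which has 2 zeros,
so the curve meets a general hyperplane in 2 points. Degree = 2.

2


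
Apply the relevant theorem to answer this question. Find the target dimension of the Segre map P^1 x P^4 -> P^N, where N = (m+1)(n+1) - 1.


The Segre embedding maps P^m x P^n into P^N via
all products of coordinates from each factor.
N = (m+1)(n+1) - 1
N = (1+1)(4+1) - 1
N = 2*5 - 1
N = 10 - 1 = 9

9


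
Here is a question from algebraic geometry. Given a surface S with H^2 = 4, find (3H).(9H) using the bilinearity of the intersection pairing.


Using bilinearity of the intersection pairing on a surface S:
(aH).(bH) = ab * (H.H)
We have H^2 = 4.
D.E = (3H).(9H) = 3*9*4
= 27*4
= 108

108


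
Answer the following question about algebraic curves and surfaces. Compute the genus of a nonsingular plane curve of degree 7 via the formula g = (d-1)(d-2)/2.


Using the genus formula for smooth plane curves:
g = (d-1)(d-2)/2
g = (7-1)(7-2)/2
g = 6*5/2
g = 30/2 = 15

15


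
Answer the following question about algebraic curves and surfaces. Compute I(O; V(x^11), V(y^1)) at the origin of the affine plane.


The intersection multiplicity of V(x^a) and V(y^b) at the origin is:
I(O; V(x^11), V(y^1)) = dim_k(k[x,y]/(x^11, y^1))
A basis for k[x,y]/(x^11, y^1) is the set of monomials x^i * y^j
where 0 <= i < 11 and 0 <= j < 1.
The number of such monomials is 11 * 1 = 11

11


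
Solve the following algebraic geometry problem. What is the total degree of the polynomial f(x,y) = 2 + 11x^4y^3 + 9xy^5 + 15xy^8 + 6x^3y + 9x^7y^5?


Examine each term for its total degree (sum of exponents).
  Term '2' has total degree 0+0 = 0.
  Term '11x^4y^3' has total degree 4+3 = 7.
  Term '9xy^5' has total degree 1+5 = 6.
  Term '15xy^8' has total degree 1+8 = 9.
  Term '6x^3y' has total degree 3+1 = 4.
  Term '9x^7y^5' has total degree 7+5 = 12.
The maximum total degree among all terms is 12.

12


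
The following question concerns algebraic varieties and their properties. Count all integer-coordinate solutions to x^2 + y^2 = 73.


Systematically check integer values of x where x^2 <= 73.
For each valid x, check if 73 - x^2 is a perfect square.
x=3: 73 - 9 = 64, sqrt = 8 (valid)
x=8: 73 - 64 = 9, sqrt = 3 (valid)
Total integer solutions found: 8

8


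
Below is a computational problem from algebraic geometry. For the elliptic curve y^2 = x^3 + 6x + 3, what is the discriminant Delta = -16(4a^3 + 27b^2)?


Compute each component:
4a^3 = 4*6^3 = 4*216 = 864
27b^2 = 27*3^2 = 27*9 = 243
4a^3 + 27b^2 = 864 + 243 = 1107
Delta = -16*1107 = -17712

-17712


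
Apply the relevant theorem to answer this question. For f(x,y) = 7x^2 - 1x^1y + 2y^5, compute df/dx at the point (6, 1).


df/dx = 2*7*x^1 + 1*(-1)*x^0*y
At (6,1): 2*7*6^1 + 1*(-1)*6^0*1
= 84 - 1
= 83

83


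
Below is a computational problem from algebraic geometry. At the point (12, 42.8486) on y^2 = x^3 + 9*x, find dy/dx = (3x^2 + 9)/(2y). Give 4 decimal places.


Using implicit differentiation of y^2 = x^3 + 9*x:
2y * dy/dx = 3x^2 + 9
dy/dx = (3x^2 + 9)/(2y)
Numerator: 3*12^2 + 9 = 441
Denominator: 2*42.8486 = 85.6972
dy/dx = 441/85.6972 = 5.1460

5.1460


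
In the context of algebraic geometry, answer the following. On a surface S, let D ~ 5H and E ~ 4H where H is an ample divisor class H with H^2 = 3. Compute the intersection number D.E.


Using bilinearity of the intersection pairing on a surface S:
(aH).(bH) = ab * (H.H)
We have H^2 = 3.
D.E = (5H).(4H) = 5*4*3
= 20*3
= 60

60


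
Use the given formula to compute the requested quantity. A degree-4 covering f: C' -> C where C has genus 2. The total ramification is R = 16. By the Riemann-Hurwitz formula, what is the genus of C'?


Riemann-Hurwitz formula: 2g' - 2 = d(2g - 2) + R
Given: d = 4, g = 2, R = 16
2g' - 2 = 4*(2*2 - 2) + 16
2g' - 2 = 4*2 + 16
2g' - 2 = 8 + 16 = 24
2g' = 26
g' = 13

13


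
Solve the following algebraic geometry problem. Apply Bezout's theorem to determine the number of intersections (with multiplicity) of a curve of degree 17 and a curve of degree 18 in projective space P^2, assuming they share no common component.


Bezout's theorem states the intersection count equals the product of degrees.
Intersection count = 17 * 18 = 306

306


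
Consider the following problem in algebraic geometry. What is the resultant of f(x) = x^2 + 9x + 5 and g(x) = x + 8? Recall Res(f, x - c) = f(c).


For Res(f, x - c), we evaluate f at x = c.
f(-8) = (-8)^2 + 9*(-8) + 5
= 64 - 72 + 5
= -8 + 5 = -3
Res(f, g) = -3

-3


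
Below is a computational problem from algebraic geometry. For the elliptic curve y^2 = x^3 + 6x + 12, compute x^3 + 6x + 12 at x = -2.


Compute x^3 + 6x + 12 at x = -2:
x^3 = (-2)^3 = -8
6*x = 6*(-2) = -12
Sum: -8 - 12 + 12 = -8

-8


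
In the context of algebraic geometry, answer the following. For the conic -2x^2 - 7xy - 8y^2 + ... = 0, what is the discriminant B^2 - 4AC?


The discriminant of a conic Ax^2 + Bxy + Cy^2 + ... = 0 is B^2 - 4AC.
B^2 = (-7)^2 = 49
4AC = 4*(-2)*(-8) = 64
Discriminant = 49 - 64 = -15

-15


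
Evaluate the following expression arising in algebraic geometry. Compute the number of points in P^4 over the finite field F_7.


P^4(F_7) has (q^(n+1) - 1)/(q - 1) points.
= 7^4 + 7^3 + 7^2 + 7^1 + 7^0
= 2401 + 343 + 49 + 7 + 1
= 2801

2801


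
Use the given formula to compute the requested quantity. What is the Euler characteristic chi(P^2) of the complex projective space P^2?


The complex projective space P^2 has one cell in each even real dimension 0, 2, ..., 4.
The cohomology groups are H^{2k}(P^2) = Z for k = 0,...,2, and 0 otherwise.
Euler characteristic = sum of Betti numbers = 1 per even-dimensional cohomology group.
chi(P^2) = 2 + 1 = 3

3


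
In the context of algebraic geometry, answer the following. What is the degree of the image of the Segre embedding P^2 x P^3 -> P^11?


The degree of the Segre variety P^2 x P^3 is C(m+n, m).
= C(5, 2)
= 10

10


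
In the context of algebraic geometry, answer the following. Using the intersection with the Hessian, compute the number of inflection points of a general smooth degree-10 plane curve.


For a general smooth plane curve C of degree d, the inflection points are
the intersection of C with its Hessian curve, which has degree 3(d-2).
By Bezout, the total intersection number is d * 3(d-2) = 10 * 24 = 240.
For a general curve every flex is ordinary, so each contributes
multiplicity 1 to C·Hess(C), and the number of distinct inflection
points is 3d(d-2).
Inflection points = 3*10*(10-2) = 3*10*8 = 240

240


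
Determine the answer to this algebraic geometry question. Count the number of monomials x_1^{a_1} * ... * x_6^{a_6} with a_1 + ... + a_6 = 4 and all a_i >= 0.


The number of degree-4 monomials in 6 variables is C(d+n-1, n-1).
= C(4+6-1, 6-1) = C(9, 5)
= 126

126


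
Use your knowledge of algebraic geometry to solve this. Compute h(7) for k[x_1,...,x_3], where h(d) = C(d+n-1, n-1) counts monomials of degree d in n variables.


The Hilbert function for the polynomial ring in 3 variables is:
h(d) = C(d+n-1, n-1)
h(7) = C(7+3-1, 3-1) = C(9, 2)
= 9! / (2! * 7!)
= 36

36


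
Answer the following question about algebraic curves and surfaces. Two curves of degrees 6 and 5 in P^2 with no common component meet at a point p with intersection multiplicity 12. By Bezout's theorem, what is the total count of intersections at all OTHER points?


By Bezout's theorem, the total intersection number is d1 * d2.
Total = 6 * 5 = 30
Intersection multiplicity at p = 12
Remaining intersections = 30 - 12 = 18

18


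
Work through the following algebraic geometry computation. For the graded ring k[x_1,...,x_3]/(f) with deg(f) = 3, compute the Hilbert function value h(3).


For R = k[x_1,...,x_n]/(f) with f homogeneous of degree e:
The Hilbert series is (1 - t^e)/(1 - t)^n.
So h(d) = C(d+n-1, n-1) - C(d-e+n-1, n-1) for d >= e.
With n=3, e=3, d=3:
C(3+3-1, 3-1) = C(5, 2) = 10
C(3-3+3-1, 3-1) = C(2, 2) = 1
h(3) = 10 - 1 = 9

9


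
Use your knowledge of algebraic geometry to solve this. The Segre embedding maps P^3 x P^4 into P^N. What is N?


The Segre embedding maps P^m x P^n into P^N via
all products of coordinates from each factor.
N = (m+1)(n+1) - 1
N = (3+1)(4+1) - 1
N = 4*5 - 1
N = 20 - 1 = 19

19


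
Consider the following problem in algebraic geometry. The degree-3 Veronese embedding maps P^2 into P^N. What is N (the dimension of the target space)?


The Veronese embedding v_d: P^n -> P^N maps each point to all
degree-d monomials in n+1 homogeneous coordinates.
N = C(n+d, d) - 1
N = C(2+3, 3) - 1
N = C(5, 3) - 1
C(5, 3) = 10
N = 10 - 1 = 9

9


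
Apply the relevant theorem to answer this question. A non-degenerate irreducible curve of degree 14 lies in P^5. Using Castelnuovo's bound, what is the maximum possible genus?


Castelnuovo's bound: write d - 1 = m(r-1) + epsilon with 0 <= epsilon < r-1.
d - 1 = 14 - 1 = 13
r - 1 = 5 - 1 = 4
13 = 3*4 + 1, so m = 3, epsilon = 1
pi(d, r) = m(m-1)(r-1)/2 + m*epsilon
= 3*2*4/2 + 3*1
= 24/2 + 3
= 12 + 3 = 15

15


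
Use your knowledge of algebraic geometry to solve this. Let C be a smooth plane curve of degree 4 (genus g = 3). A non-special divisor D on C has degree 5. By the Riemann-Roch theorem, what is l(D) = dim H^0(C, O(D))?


First, compute the genus of a smooth plane curve of degree 4:
g = (d-1)(d-2)/2 = (4-1)(4-2)/2 = 3
For a non-special divisor D (i.e., h^1(D) = 0), Riemann-Roch gives:
l(D) = deg(D) - g + 1
Since deg(D) = 5 >= 2g - 1 = 5, D is non-special.
l(D) = 5 - 3 + 1 = 3

3


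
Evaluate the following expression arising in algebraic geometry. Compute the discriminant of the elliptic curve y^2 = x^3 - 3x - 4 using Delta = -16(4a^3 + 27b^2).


Compute each component:
4a^3 = 4*(-3)^3 = 4*(-27) = -108
27b^2 = 27*(-4)^2 = 27*16 = 432
4a^3 + 27b^2 = -108 + 432 = 324
Delta = -16*324 = -5184

-5184


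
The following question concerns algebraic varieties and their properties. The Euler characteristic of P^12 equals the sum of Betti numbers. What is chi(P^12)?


The complex projective space P^12 has one cell in each even real dimension 0, 2, ..., 24.
The cohomology groups are H^{2k}(P^12) = Z for k = 0,...,12, and 0 otherwise.
Euler characteristic = sum of Betti numbers = 1 per even-dimensional cohomology group.
chi(P^12) = 12 + 1 = 13

13


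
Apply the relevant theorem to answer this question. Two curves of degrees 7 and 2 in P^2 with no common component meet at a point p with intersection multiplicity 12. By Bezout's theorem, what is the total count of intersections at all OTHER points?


By Bezout's theorem, the total intersection number is d1 * d2.
Total = 7 * 2 = 14
Intersection multiplicity at p = 12
Remaining intersections = 14 - 12 = 2

2


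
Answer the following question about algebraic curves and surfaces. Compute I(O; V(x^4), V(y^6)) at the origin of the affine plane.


The intersection multiplicity of V(x^a) and V(y^b) at the origin is:
I(O; V(x^4), V(y^6)) = dim_k(k[x,y]/(x^4, y^6))
A basis for k[x,y]/(x^4, y^6) is the set of monomials x^i * y^j
where 0 <= i < 4 and 0 <= j < 6.
The number of such monomials is 4 * 6 = 24

24


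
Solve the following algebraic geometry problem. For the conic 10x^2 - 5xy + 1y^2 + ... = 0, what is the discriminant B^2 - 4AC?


The discriminant of a conic Ax^2 + Bxy + Cy^2 + ... = 0 is B^2 - 4AC.
B^2 = (-5)^2 = 25
4AC = 4*10*1 = 40
Discriminant = 25 - 40 = -15

-15


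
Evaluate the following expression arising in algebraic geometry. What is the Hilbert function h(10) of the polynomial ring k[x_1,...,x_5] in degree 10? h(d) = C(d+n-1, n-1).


The Hilbert function for the polynomial ring in 5 variables is:
h(d) = C(d+n-1, n-1)
h(10) = C(10+5-1, 5-1) = C(14, 4)
= 14! / (4! * 10!)
= 1001

1001


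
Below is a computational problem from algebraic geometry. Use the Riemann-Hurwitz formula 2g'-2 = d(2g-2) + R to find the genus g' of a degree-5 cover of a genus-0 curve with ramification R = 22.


Riemann-Hurwitz formula: 2g' - 2 = d(2g - 2) + R
Given: d = 5, g = 0, R = 22
2g' - 2 = 5*(2*0 - 2) + 22
2g' - 2 = 5*(-2) + 22
2g' - 2 = -10 + 22 = 12
2g' = 14
g' = 7

7


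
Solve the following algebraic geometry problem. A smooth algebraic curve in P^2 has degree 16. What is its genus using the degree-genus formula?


Using the genus formula for smooth plane curves:
g = (d-1)(d-2)/2
g = (16-1)(16-2)/2
g = 15*14/2
g = 210/2 = 105

105


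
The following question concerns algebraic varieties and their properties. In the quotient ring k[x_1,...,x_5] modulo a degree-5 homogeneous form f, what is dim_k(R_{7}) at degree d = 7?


For R = k[x_1,...,x_n]/(f) with f homogeneous of degree e:
The Hilbert series is (1 - t^e)/(1 - t)^n.
So h(d) = C(d+n-1, n-1) - C(d-e+n-1, n-1) for d >= e.
With n=5, e=5, d=7:
C(7+5-1, 5-1) = C(11, 4) = 330
C(7-5+5-1, 5-1) = C(6, 4) = 15
h(7) = 330 - 15 = 315

315


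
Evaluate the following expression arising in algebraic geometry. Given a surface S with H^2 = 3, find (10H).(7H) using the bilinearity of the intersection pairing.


Using bilinearity of the intersection pairing on a surface S:
(aH).(bH) = ab * (H.H)
We have H^2 = 3.
D.E = (10H).(7H) = 10*7*3
= 70*3
= 210

210


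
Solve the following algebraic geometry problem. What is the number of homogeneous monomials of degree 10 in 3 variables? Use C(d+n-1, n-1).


The number of degree-10 monomials in 3 variables is C(d+n-1, n-1).
= C(10+3-1, 3-1) = C(12, 2)
= 66

66


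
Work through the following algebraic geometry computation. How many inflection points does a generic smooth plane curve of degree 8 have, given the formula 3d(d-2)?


For a general smooth plane curve C of degree d, the inflection points are
the intersection of C with its Hessian curve, which has degree 3(d-2).
By Bezout, the total intersection number is d * 3(d-2) = 8 * 18 = 144.
For a general curve every flex is ordinary, so each contributes
multiplicity 1 to C·Hess(C), and the number of distinct inflection
points is 3d(d-2).
Inflection points = 3*8*(8-2) = 3*8*6 = 144

144


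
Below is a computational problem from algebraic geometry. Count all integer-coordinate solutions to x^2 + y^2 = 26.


Systematically check integer values of x where x^2 <= 26.
For each valid x, check if 26 - x^2 is a perfect square.
x=1: 26 - 1 = 25, sqrt = 5 (valid)
x=5: 26 - 25 = 1, sqrt = 1 (valid)
Total integer solutions found: 8

8


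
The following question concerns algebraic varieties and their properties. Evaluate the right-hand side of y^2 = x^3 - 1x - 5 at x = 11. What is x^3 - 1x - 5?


Compute x^3 - 1x - 5 at x = 11:
x^3 = 11^3 = 1331
(-1)*x = (-1)*11 = -11
Sum: 1331 - 11 - 5 = 1315

1315


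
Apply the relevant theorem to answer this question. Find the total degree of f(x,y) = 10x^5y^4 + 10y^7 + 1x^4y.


Examine each term for its total degree (sum of exponents).
  Term '10x^5y^4' has total degree 5+4 = 9.
  Term '10y^7' has total degree 0+7 = 7.
  Term '1x^4y' has total degree 4+1 = 5.
The maximum total degree among all terms is 9.

9


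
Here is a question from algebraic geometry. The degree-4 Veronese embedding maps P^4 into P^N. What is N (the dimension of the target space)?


The Veronese embedding v_d: P^n -> P^N maps each point to all
degree-d monomials in n+1 homogeneous coordinates.
N = C(n+d, d) - 1
N = C(4+4, 4) - 1
N = C(8, 4) - 1
C(8, 4) = 70
N = 70 - 1 = 69

69


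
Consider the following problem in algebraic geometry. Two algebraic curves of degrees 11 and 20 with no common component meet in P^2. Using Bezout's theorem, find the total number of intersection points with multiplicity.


Bezout's theorem states the intersection count equals the product of degrees.
Intersection count = 11 * 20 = 220

220


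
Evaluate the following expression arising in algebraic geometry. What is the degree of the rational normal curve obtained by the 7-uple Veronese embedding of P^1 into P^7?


The rational normal curve in P^7 is the image of P^1 under the 7-uple Veronese.
A general hyperplane in P^7 pulls back to a degree-7 form on P^1, which has 7 zeros,
so the curve meets a general hyperplane in 7 points. Degree = 7.

7


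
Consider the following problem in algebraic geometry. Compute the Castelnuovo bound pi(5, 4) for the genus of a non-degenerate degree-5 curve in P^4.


Castelnuovo's bound: write d - 1 = m(r-1) + epsilon with 0 <= epsilon < r-1.
d - 1 = 5 - 1 = 4
r - 1 = 4 - 1 = 3
4 = 1*3 + 1, so m = 1, epsilon = 1
pi(d, r) = m(m-1)(r-1)/2 + m*epsilon
= 1*0*3/2 + 1*1
= 0/2 + 1
= 0 + 1 = 1

1


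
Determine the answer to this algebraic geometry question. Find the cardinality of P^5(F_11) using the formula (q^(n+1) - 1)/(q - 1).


P^5(F_11) has (q^(n+1) - 1)/(q - 1) points.
= 11^5 + 11^4 + 11^3 + 11^2 + 11^1 + 11^0
= 161051 + 14641 + 1331 + 121 + 11 + 1
= 177156

177156


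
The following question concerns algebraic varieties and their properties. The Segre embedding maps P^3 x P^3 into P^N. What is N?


The Segre embedding maps P^m x P^n into P^N via
all products of coordinates from each factor.
N = (m+1)(n+1) - 1
N = (3+1)(3+1) - 1
N = 4*4 - 1
N = 16 - 1 = 15

15


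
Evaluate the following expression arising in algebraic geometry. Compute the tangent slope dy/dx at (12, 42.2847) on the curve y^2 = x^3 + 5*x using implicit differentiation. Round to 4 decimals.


Using implicit differentiation of y^2 = x^3 + 5*x:
2y * dy/dx = 3x^2 + 5
dy/dx = (3x^2 + 5)/(2y)
Numerator: 3*12^2 + 5 = 437
Denominator: 2*42.2847 = 84.5694
dy/dx = 437/84.5694 = 5.1674

5.1674


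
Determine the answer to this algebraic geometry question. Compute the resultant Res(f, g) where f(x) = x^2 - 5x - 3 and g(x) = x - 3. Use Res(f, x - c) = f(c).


For Res(f, x - c), we evaluate f at x = c.
f(3) = 3^2 - 5*3 - 3
= 9 - 15 - 3
= -6 - 3 = -9
Res(f, g) = -9

-9


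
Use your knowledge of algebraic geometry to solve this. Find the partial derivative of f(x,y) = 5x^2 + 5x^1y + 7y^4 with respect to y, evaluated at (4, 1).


df/dy = 5*x^1 + 4*7*y^3
At (4,1): 5*4^1 + 4*7*1^3
= 20 + 28
= 48

48


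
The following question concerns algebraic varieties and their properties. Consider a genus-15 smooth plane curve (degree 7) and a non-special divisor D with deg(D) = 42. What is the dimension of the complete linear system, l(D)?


First, compute the genus of a smooth plane curve of degree 7:
g = (d-1)(d-2)/2 = (7-1)(7-2)/2 = 15
For a non-special divisor D (i.e., h^1(D) = 0), Riemann-Roch gives:
l(D) = deg(D) - g + 1
Since deg(D) = 42 >= 2g - 1 = 29, D is non-special.
l(D) = 42 - 15 + 1 = 28

28


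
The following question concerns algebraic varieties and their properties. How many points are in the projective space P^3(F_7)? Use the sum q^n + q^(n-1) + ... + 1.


P^3(F_7) has (q^(n+1) - 1)/(q - 1) points.
= 7^3 + 7^2 + 7^1 + 7^0
= 343 + 49 + 7 + 1
= 400

400


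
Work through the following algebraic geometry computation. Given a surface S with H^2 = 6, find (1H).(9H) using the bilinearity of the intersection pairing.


Using bilinearity of the intersection pairing on a surface S:
(aH).(bH) = ab * (H.H)
We have H^2 = 6.
D.E = (1H).(9H) = 1*9*6
= 9*6
= 54

54


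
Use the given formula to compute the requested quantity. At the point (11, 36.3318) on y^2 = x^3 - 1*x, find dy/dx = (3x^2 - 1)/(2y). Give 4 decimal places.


Using implicit differentiation of y^2 = x^3 - 1*x:
2y * dy/dx = 3x^2 - 1
dy/dx = (3x^2 - 1)/(2y)
Numerator: 3*11^2 - 1 = 362
Denominator: 2*36.3318 = 72.6636
dy/dx = 362/72.6636 = 4.9819

4.9819


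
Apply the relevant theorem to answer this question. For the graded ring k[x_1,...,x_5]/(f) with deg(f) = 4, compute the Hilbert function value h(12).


For R = k[x_1,...,x_n]/(f) with f homogeneous of degree e:
The Hilbert series is (1 - t^e)/(1 - t)^n.
So h(d) = C(d+n-1, n-1) - C(d-e+n-1, n-1) for d >= e.
With n=5, e=4, d=12:
C(12+5-1, 5-1) = C(16, 4) = 1820
C(12-4+5-1, 5-1) = C(12, 4) = 495
h(12) = 1820 - 495 = 1325

1325


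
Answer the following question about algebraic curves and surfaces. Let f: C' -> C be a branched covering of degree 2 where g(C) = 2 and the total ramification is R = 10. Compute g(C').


Riemann-Hurwitz formula: 2g' - 2 = d(2g - 2) + R
Given: d = 2, g = 2, R = 10
2g' - 2 = 2*(2*2 - 2) + 10
2g' - 2 = 2*2 + 10
2g' - 2 = 4 + 10 = 14
2g' = 16
g' = 8

8


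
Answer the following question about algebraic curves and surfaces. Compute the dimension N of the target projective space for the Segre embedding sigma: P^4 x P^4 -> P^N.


The Segre embedding maps P^m x P^n into P^N via
all products of coordinates from each factor.
N = (m+1)(n+1) - 1
N = (4+1)(4+1) - 1
N = 5*5 - 1
N = 25 - 1 = 24

24


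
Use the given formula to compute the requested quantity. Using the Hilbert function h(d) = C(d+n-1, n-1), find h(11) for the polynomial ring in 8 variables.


The Hilbert function for the polynomial ring in 8 variables is:
h(d) = C(d+n-1, n-1)
h(11) = C(11+8-1, 8-1) = C(18, 7)
= 18! / (7! * 11!)
= 31824

31824


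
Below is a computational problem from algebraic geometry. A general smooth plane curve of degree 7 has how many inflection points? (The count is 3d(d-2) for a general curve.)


For a general smooth plane curve C of degree d, the inflection points are
the intersection of C with its Hessian curve, which has degree 3(d-2).
By Bezout, the total intersection number is d * 3(d-2) = 7 * 15 = 105.
For a general curve every flex is ordinary, so each contributes
multiplicity 1 to C·Hess(C), and the number of distinct inflection
points is 3d(d-2).
Inflection points = 3*7*(7-2) = 3*7*5 = 105

105


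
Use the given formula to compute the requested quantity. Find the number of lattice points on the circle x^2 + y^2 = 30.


Systematically check integer values of x where x^2 <= 30.
For each valid x, check if 30 - x^2 is a perfect square.
Total integer solutions found: 0

0


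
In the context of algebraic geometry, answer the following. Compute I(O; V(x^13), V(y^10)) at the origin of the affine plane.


The intersection multiplicity of V(x^a) and V(y^b) at the origin is:
I(O; V(x^13), V(y^10)) = dim_k(k[x,y]/(x^13, y^10))
A basis for k[x,y]/(x^13, y^10) is the set of monomials x^i * y^j
where 0 <= i < 13 and 0 <= j < 10.
The number of such monomials is 13 * 10 = 130

130


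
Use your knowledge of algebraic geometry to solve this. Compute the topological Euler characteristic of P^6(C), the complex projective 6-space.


The complex projective space P^6 has one cell in each even real dimension 0, 2, ..., 12.
The cohomology groups are H^{2k}(P^6) = Z for k = 0,...,6, and 0 otherwise.
Euler characteristic = sum of Betti numbers = 1 per even-dimensional cohomology group.
chi(P^6) = 6 + 1 = 7

7


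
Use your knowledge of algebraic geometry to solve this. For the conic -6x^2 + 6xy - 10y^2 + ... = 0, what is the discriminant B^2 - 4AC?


The discriminant of a conic Ax^2 + Bxy + Cy^2 + ... = 0 is B^2 - 4AC.
B^2 = 6^2 = 36
4AC = 4*(-6)*(-10) = 240
Discriminant = 36 - 240 = -204

-204


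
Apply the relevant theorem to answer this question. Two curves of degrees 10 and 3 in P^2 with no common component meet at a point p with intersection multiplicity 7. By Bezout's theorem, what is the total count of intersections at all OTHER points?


By Bezout's theorem, the total intersection number is d1 * d2.
Total = 10 * 3 = 30
Intersection multiplicity at p = 7
Remaining intersections = 30 - 7 = 23

23
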